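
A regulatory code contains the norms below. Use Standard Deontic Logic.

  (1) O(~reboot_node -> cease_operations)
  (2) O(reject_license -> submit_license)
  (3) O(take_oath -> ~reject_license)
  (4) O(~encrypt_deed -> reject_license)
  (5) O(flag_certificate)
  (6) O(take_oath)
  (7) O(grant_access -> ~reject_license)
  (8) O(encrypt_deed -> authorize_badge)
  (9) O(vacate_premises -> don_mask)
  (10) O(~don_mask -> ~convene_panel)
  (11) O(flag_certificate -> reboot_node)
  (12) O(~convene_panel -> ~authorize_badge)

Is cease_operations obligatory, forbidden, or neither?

Neither

Premise 1 is O(~reboot_node -> cease_operations), but O(~reboot_node) is not derivable from the premises, so it does not yield O(cease_operations).
No premise or chain of K-axiom applications forces O(cease_operations), and none forces O(~cease_operations). So cease_operations is neither obligatory nor forbidden under these norms.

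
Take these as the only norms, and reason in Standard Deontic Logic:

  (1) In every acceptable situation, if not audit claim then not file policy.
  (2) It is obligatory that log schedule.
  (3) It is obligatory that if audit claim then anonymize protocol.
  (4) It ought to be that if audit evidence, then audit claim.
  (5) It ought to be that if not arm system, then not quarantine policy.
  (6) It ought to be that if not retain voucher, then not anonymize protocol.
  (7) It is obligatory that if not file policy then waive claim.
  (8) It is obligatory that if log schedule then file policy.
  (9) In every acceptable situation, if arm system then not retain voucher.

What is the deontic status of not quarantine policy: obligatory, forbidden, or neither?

Obligatory

Premise 2 gives O(log_schedule).
Applying K to premise 8 (O(log_schedule → file_policy)) and O(log_schedule) yields O(file_policy).
Premise 1 is O(¬audit_claim → ¬file_policy); contrapositively O(file_policy → audit_claim). Since O(file_policy) holds, K gives O(audit_claim).
Applying K to premise 3 (O(audit_claim → anonymize_protocol)) and O(audit_claim) yields O(anonymize_protocol).
The contrapositive of premise 6 (O(¬retain_voucher → ¬anonymize_protocol)) is O(anonymize_protocol → retain_voucher), and O(anonymize_protocol) is already established, so O(retain_voucher).
The contrapositive of premise 9 (O(arm_system → ¬retain_voucher)) is O(retain_voucher → ¬arm_system), and O(retain_voucher) is already established, so O(¬arm_system).
With premise 5, O(¬arm_system → ¬quarantine_policy), the K-axiom yields O(¬quarantine_policy).
Premises 4, 7 do not contribute to this derivation.
Hence ¬quarantine_policy is obligatory.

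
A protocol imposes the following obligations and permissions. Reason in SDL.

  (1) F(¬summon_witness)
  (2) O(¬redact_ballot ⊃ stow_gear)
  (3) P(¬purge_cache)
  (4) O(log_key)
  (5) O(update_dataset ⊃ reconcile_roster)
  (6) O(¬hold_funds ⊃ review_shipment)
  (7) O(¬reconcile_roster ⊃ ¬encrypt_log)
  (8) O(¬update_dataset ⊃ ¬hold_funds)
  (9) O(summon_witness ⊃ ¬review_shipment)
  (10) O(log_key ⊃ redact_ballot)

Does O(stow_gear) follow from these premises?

No

Premise 2 is O(¬redact_ballot ⊃ stow_gear), but O(¬redact_ballot) is not derivable from the premises, so it does not yield O(stow_gear).
No other premise forces O(stow_gear). An ideal world satisfying every premise can still have stow_gear false, so O(stow_gear) is not derivable.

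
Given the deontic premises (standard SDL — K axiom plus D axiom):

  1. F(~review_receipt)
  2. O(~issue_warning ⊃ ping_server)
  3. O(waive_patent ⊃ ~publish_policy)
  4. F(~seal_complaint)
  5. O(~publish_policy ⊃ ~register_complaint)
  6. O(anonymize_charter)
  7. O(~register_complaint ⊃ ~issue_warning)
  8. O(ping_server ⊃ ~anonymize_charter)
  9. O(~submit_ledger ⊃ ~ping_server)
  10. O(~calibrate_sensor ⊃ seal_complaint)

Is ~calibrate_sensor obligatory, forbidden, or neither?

Premise 10 is O(~calibrate_sensor ⊃ seal_complaint); even if O(seal_complaint) held, inferring O(~calibrate_sensor) would be affirming the consequent — invalid.
No premise or chain of K-axiom applications forces O(~calibrate_sensor), and none forces O(calibrate_sensor). So ~calibrate_sensor is neither obligatory nor forbidden under these norms.

Neither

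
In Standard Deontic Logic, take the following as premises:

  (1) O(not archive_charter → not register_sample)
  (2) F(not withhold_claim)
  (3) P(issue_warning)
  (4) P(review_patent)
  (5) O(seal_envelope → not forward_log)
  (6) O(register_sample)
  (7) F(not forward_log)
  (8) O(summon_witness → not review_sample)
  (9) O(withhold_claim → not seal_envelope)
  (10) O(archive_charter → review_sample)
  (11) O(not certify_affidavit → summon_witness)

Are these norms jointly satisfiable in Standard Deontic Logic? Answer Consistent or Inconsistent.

Premise 5 is O(seal_envelope → not forward_log), but O(seal_envelope) is not derivable from the premises, so it does not yield O(not forward_log).
So O(not forward_log) is not derivable, and the apparent clash with O(forward_log) does not arise.
A world satisfying every obligation exists (e.g. archive_charter=true, certify_affidavit=true, forward_log=true, issue_warning=false, register_sample=true, review_patent=false, review_sample=true, seal_envelope=false, summon_witness=false, withhold_claim=true); no atom is both obligatory and forbidden, so the set is consistent.

Consistent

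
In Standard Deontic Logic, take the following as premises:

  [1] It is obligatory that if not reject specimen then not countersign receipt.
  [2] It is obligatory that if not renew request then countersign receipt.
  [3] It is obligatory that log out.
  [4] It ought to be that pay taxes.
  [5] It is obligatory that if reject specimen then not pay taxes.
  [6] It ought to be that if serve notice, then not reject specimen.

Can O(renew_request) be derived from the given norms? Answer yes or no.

Yes

From premise 4 we have O(pay_taxes).
The contrapositive of premise 5 (O(reject_specimen → ¬pay_taxes)) is O(pay_taxes → ¬reject_specimen), and O(pay_taxes) is already established, so O(¬reject_specimen).
From O(¬reject_specimen) and premise 1, O(¬reject_specimen → ¬countersign_receipt), we obtain O(¬countersign_receipt).
Premise 2 is O(¬renew_request → countersign_receipt); contrapositively O(¬countersign_receipt → renew_request). Since O(¬countersign_receipt) holds, K gives O(renew_request).
Premises 3, 6 do not contribute to this derivation.
So O(renew_request) follows.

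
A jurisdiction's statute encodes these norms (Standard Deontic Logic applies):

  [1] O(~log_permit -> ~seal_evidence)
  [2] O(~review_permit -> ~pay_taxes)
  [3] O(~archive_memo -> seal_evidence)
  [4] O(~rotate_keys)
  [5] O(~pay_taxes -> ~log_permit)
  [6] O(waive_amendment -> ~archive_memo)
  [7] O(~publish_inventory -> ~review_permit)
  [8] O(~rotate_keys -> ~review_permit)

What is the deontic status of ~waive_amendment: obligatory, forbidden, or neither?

From premise 4 we have O(~rotate_keys).
Premise 8 is O(~rotate_keys -> ~review_permit); since O(~rotate_keys), deontic closure gives O(~review_permit).
Applying K to premise 2 (O(~review_permit -> ~pay_taxes)) and O(~review_permit) yields O(~pay_taxes).
Applying K to premise 5 (O(~pay_taxes -> ~log_permit)) and O(~pay_taxes) yields O(~log_permit).
From O(~log_permit) and premise 1, O(~log_permit -> ~seal_evidence), we obtain O(~seal_evidence).
Premise 3, O(~archive_memo -> seal_evidence), contraposes to O(~seal_evidence -> archive_memo); with O(~seal_evidence) we get O(archive_memo).
Premise 6 is O(waive_amendment -> ~archive_memo); contrapositively O(archive_memo -> ~waive_amendment). Since O(archive_memo) holds, K gives O(~waive_amendment).
Premise 7 does not contribute to this derivation.
Hence ~waive_amendment is obligatory.

Obligatory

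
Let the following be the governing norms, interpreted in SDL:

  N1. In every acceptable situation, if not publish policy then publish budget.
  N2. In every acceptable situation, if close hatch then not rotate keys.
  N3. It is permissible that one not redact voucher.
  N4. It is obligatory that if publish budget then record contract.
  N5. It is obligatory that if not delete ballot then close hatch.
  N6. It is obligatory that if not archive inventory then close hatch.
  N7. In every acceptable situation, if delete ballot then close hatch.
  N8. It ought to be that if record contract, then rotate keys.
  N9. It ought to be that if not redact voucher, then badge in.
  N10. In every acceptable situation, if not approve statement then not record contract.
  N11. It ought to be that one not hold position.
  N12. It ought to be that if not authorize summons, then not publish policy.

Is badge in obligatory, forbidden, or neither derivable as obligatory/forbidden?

Premise 9 is O(¬redact_voucher → badge_in), but O(¬redact_voucher) is not derivable from the premises (the permission P(¬redact_voucher) asserts only ¬O(redact_voucher), not O(¬redact_voucher)), so it does not yield O(badge_in).
No premise or chain of K-axiom applications forces O(badge_in), and none forces O(¬badge_in). So badge_in is neither obligatory nor forbidden under these norms.

Neither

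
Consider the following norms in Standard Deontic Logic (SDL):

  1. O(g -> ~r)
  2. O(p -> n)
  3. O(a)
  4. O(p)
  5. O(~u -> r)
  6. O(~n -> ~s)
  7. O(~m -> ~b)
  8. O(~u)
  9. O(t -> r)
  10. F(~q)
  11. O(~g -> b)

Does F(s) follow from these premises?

No

Premise 6 is O(~n -> ~s), but O(~n) is not derivable from the premises, so it does not yield O(~s).
No other premise forces O(~s). An ideal world satisfying every premise can still have s true, so F(s) is not derivable.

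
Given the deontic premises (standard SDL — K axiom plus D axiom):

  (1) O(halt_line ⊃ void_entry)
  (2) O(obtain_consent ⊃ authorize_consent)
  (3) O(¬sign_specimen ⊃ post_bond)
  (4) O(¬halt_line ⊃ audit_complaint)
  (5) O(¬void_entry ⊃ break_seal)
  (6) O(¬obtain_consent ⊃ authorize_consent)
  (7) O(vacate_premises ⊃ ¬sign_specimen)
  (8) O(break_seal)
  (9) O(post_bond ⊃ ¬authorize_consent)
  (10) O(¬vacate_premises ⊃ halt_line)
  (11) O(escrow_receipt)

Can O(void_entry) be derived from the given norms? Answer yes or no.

Yes

Premises 6 and 2 are O(¬obtain_consent ⊃ authorize_consent) and O(obtain_consent ⊃ authorize_consent); every ideal world satisfies ¬obtain_consent or obtain_consent, so in either case authorize_consent holds — hence O(authorize_consent).
The contrapositive of premise 9 (O(post_bond ⊃ ¬authorize_consent)) is O(authorize_consent ⊃ ¬post_bond), and O(authorize_consent) is already established, so O(¬post_bond).
Premise 3, O(¬sign_specimen ⊃ post_bond), contraposes to O(¬post_bond ⊃ sign_specimen); with O(¬post_bond) we get O(sign_specimen).
Premise 7 is O(vacate_premises ⊃ ¬sign_specimen); contrapositively O(sign_specimen ⊃ ¬vacate_premises). Since O(sign_specimen) holds, K gives O(¬vacate_premises).
From O(¬vacate_premises) and premise 10, O(¬vacate_premises ⊃ halt_line), we obtain O(halt_line).
From O(halt_line) and premise 1, O(halt_line ⊃ void_entry), we obtain O(void_entry).
Premises 4, 5, 8, 11 do not contribute to this derivation.
So O(void_entry) follows.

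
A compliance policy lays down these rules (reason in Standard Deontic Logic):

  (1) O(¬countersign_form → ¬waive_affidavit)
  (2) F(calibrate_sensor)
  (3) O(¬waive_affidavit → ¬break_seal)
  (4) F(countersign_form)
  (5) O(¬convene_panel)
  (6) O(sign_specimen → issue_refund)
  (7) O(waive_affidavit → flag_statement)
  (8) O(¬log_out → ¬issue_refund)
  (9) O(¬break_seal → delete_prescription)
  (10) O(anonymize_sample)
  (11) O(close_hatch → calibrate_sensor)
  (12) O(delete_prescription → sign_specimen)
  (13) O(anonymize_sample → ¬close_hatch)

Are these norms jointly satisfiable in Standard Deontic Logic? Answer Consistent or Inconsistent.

Premise 11 is O(close_hatch → calibrate_sensor), but O(close_hatch) is not derivable from the premises, so it does not yield O(calibrate_sensor).
So O(calibrate_sensor) is not derivable, and the apparent clash with O(¬calibrate_sensor) does not arise.
A world satisfying every obligation exists (e.g. anonymize_sample=true, break_seal=false, calibrate_sensor=false, close_hatch=false, convene_panel=false, countersign_form=false, delete_prescription=true, flag_statement=false, issue_refund=true, log_out=true, sign_specimen=true, waive_affidavit=false); no atom is both obligatory and forbidden, so the set is consistent.

Consistent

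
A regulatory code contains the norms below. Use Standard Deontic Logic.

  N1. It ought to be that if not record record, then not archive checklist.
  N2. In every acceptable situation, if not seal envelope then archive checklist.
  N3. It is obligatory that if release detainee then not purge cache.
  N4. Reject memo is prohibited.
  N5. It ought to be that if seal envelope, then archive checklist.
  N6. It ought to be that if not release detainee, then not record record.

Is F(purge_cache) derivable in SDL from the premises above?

Yes

Premises 5 and 2 cover both cases: O(seal_envelope → archive_checklist) and O(¬seal_envelope → archive_checklist). Since seal_envelope ∨ ¬seal_envelope is a tautology, O(archive_checklist) follows.
Premise 1 is O(¬record_record → ¬archive_checklist); contrapositively O(archive_checklist → record_record). Since O(archive_checklist) holds, K gives O(record_record).
The contrapositive of premise 6 (O(¬release_detainee → ¬record_record)) is O(record_record → release_detainee), and O(record_record) is already established, so O(release_detainee).
Premise 3 is O(release_detainee → ¬purge_cache); since O(release_detainee), deontic closure gives O(¬purge_cache).
Premise 4 does not contribute to this derivation.
So O(¬purge_cache) holds, i.e. F(purge_cache). The claim follows.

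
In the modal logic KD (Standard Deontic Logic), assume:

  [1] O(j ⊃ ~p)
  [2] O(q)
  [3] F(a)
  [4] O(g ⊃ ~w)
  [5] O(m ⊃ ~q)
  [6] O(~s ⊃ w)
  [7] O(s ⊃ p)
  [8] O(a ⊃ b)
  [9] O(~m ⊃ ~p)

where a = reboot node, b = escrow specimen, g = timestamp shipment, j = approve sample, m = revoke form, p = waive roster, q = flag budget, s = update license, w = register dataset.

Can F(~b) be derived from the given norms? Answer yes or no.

Premise 8 is O(a ⊃ b), but O(a) is not derivable from the premises, so it does not yield O(b).
No other premise forces O(b). An ideal world satisfying every premise can still have ~b true, so F(~b) is not derivable.

No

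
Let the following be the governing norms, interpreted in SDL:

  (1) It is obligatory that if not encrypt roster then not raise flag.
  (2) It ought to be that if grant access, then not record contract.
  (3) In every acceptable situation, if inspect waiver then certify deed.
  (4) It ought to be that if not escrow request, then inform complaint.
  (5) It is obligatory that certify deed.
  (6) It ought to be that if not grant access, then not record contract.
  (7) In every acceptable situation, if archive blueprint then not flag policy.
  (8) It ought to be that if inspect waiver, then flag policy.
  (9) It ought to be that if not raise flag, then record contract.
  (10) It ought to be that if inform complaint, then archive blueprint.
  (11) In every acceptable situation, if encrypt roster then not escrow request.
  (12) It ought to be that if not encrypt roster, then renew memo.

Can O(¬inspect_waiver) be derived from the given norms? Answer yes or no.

Yes

By case analysis on ¬grant_access: premise 6 gives O(¬grant_access → ¬record_contract) and premise 2 gives O(grant_access → ¬record_contract), so O(¬record_contract) either way.
The contrapositive of premise 9 (O(¬raise_flag → record_contract)) is O(¬record_contract → raise_flag), and O(¬record_contract) is already established, so O(raise_flag).
Premise 1, O(¬encrypt_roster → ¬raise_flag), contraposes to O(raise_flag → encrypt_roster); with O(raise_flag) we get O(encrypt_roster).
Applying K to premise 11 (O(encrypt_roster → ¬escrow_request)) and O(encrypt_roster) yields O(¬escrow_request).
From O(¬escrow_request) and premise 4, O(¬escrow_request → inform_complaint), we obtain O(inform_complaint).
Premise 10 is O(inform_complaint → archive_blueprint); since O(inform_complaint), deontic closure gives O(archive_blueprint).
With premise 7, O(archive_blueprint → ¬flag_policy), the K-axiom yields O(¬flag_policy).
Premise 8 is O(inspect_waiver → flag_policy); contrapositively O(¬flag_policy → ¬inspect_waiver). Since O(¬flag_policy) holds, K gives O(¬inspect_waiver).
Premises 3, 5, 12 do not contribute to this derivation.
So O(¬inspect_waiver) follows.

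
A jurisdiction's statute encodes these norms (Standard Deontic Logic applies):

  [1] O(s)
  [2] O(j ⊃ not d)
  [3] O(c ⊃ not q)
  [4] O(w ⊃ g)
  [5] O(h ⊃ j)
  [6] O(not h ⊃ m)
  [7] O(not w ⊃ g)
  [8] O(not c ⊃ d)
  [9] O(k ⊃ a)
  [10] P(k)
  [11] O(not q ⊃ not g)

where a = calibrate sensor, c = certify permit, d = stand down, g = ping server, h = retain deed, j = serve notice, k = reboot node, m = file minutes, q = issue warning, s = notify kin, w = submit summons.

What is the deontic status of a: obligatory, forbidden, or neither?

Premise 9 is O(k ⊃ a), but O(k) is not derivable from the premises (the permission P(k) asserts only not O(not k), not O(k)), so it does not yield O(a).
No premise or chain of K-axiom applications forces O(a), and none forces O(not a). So a is neither obligatory nor forbidden under these norms.

Neither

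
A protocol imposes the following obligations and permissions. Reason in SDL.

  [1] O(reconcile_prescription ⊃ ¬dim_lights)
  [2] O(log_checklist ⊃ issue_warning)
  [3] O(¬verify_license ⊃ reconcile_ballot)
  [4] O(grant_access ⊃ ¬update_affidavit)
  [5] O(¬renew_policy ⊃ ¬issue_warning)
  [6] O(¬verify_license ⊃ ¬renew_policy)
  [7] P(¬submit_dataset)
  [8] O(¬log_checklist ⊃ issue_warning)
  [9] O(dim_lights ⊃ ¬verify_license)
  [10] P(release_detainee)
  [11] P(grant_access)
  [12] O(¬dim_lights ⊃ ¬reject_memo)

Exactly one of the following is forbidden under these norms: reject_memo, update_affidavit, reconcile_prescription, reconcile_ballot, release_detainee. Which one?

By case analysis on ¬log_checklist: premise 8 gives O(¬log_checklist ⊃ issue_warning) and premise 2 gives O(log_checklist ⊃ issue_warning), so O(issue_warning) either way.
The contrapositive of premise 5 (O(¬renew_policy ⊃ ¬issue_warning)) is O(issue_warning ⊃ renew_policy), and O(issue_warning) is already established, so O(renew_policy).
Premise 6 is O(¬verify_license ⊃ ¬renew_policy); contrapositively O(renew_policy ⊃ verify_license). Since O(renew_policy) holds, K gives O(verify_license).
Premise 9, O(dim_lights ⊃ ¬verify_license), contraposes to O(verify_license ⊃ ¬dim_lights); with O(verify_license) we get O(¬dim_lights).
Applying K to premise 12 (O(¬dim_lights ⊃ ¬reject_memo)) and O(¬dim_lights) yields O(¬reject_memo).
So O(¬reject_memo) holds, i.e. reject_memo is forbidden. None of the other listed options is forbidden under the premises.

reject_memo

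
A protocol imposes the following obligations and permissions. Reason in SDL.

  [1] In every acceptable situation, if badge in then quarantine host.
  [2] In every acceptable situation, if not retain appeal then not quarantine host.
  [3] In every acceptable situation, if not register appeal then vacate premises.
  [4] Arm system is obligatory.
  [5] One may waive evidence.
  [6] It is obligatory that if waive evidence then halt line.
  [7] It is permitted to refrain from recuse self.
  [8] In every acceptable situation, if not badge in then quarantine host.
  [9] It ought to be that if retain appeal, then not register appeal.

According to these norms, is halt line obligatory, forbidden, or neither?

Neither

Premise 6 is O(waive_evidence → halt_line), but O(waive_evidence) is not derivable from the premises (the permission P(waive_evidence) asserts only ¬O(¬waive_evidence), not O(waive_evidence)), so it does not yield O(halt_line).
No premise or chain of K-axiom applications forces O(halt_line), and none forces O(¬halt_line). So halt_line is neither obligatory nor forbidden under these norms.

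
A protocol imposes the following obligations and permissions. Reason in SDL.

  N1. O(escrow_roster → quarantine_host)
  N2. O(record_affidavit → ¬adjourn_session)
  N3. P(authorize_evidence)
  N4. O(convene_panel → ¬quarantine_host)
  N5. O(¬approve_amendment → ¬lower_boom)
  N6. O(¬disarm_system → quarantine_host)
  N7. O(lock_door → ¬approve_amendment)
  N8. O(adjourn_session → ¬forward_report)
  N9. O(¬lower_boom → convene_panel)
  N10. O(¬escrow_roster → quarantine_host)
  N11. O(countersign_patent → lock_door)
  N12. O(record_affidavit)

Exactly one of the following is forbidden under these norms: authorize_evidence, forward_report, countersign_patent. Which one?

Premises 10 and 1 are O(¬escrow_roster → quarantine_host) and O(escrow_roster → quarantine_host); every ideal world satisfies ¬escrow_roster or escrow_roster, so in either case quarantine_host holds — hence O(quarantine_host).
Premise 4 is O(convene_panel → ¬quarantine_host); contrapositively O(quarantine_host → ¬convene_panel). Since O(quarantine_host) holds, K gives O(¬convene_panel).
The contrapositive of premise 9 (O(¬lower_boom → convene_panel)) is O(¬convene_panel → lower_boom), and O(¬convene_panel) is already established, so O(lower_boom).
The contrapositive of premise 5 (O(¬approve_amendment → ¬lower_boom)) is O(lower_boom → approve_amendment), and O(lower_boom) is already established, so O(approve_amendment).
Premise 7, O(lock_door → ¬approve_amendment), contraposes to O(approve_amendment → ¬lock_door); with O(approve_amendment) we get O(¬lock_door).
Premise 11 is O(countersign_patent → lock_door); contrapositively O(¬lock_door → ¬countersign_patent). Since O(¬lock_door) holds, K gives O(¬countersign_patent).
So O(¬countersign_patent) holds, i.e. countersign_patent is forbidden. None of the other listed options is forbidden under the premises.

countersign_patent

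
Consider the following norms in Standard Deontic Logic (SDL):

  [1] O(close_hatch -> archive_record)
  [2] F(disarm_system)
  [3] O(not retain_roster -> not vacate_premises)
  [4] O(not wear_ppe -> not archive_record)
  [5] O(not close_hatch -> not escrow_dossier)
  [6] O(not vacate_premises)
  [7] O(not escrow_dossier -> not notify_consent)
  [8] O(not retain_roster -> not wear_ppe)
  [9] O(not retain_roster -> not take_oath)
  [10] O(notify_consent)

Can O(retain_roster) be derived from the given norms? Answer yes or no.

Yes

From premise 10 we have O(notify_consent).
Premise 7, O(not escrow_dossier -> not notify_consent), contraposes to O(notify_consent -> escrow_dossier); with O(notify_consent) we get O(escrow_dossier).
The contrapositive of premise 5 (O(not close_hatch -> not escrow_dossier)) is O(escrow_dossier -> close_hatch), and O(escrow_dossier) is already established, so O(close_hatch).
Applying K to premise 1 (O(close_hatch -> archive_record)) and O(close_hatch) yields O(archive_record).
Premise 4, O(not wear_ppe -> not archive_record), contraposes to O(archive_record -> wear_ppe); with O(archive_record) we get O(wear_ppe).
The contrapositive of premise 8 (O(not retain_roster -> not wear_ppe)) is O(wear_ppe -> retain_roster), and O(wear_ppe) is already established, so O(retain_roster).
Premises 2, 3, 6, 9 do not contribute to this derivation.
So O(retain_roster) follows.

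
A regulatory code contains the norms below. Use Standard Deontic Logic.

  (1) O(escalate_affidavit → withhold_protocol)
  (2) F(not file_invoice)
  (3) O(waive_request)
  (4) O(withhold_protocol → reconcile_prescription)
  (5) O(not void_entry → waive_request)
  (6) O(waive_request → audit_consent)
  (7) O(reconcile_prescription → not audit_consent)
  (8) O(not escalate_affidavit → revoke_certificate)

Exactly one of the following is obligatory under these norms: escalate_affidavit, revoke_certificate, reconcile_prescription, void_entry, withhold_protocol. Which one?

revoke_certificate

Premise 3 gives O(waive_request).
With premise 6, O(waive_request → audit_consent), the K-axiom yields O(audit_consent).
Premise 7 is O(reconcile_prescription → not audit_consent); contrapositively O(audit_consent → not reconcile_prescription). Since O(audit_consent) holds, K gives O(not reconcile_prescription).
Premise 4, O(withhold_protocol → reconcile_prescription), contraposes to O(not reconcile_prescription → not withhold_protocol); with O(not reconcile_prescription) we get O(not withhold_protocol).
Premise 1, O(escalate_affidavit → withhold_protocol), contraposes to O(not withhold_protocol → not escalate_affidavit); with O(not withhold_protocol) we get O(not escalate_affidavit).
With premise 8, O(not escalate_affidavit → revoke_certificate), the K-axiom yields O(revoke_certificate).
So O(revoke_certificate) holds — revoke_certificate is obligatory. None of the other listed options is made obligatory by any chain of premises.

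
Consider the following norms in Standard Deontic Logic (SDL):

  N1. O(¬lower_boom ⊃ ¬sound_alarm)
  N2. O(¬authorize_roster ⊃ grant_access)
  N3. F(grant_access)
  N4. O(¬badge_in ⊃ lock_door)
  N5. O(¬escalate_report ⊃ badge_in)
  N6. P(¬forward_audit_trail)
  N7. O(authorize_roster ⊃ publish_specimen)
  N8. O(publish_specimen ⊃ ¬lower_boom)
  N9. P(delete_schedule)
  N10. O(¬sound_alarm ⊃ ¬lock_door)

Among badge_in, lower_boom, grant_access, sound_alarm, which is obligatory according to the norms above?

badge_in

F(grant_access) at premise 3 means O(¬grant_access).
Premise 2, O(¬authorize_roster ⊃ grant_access), contraposes to O(¬grant_access ⊃ authorize_roster); with O(¬grant_access) we get O(authorize_roster).
Premise 7 is O(authorize_roster ⊃ publish_specimen); since O(authorize_roster), deontic closure gives O(publish_specimen).
With premise 8, O(publish_specimen ⊃ ¬lower_boom), the K-axiom yields O(¬lower_boom).
With premise 1, O(¬lower_boom ⊃ ¬sound_alarm), the K-axiom yields O(¬sound_alarm).
With premise 10, O(¬sound_alarm ⊃ ¬lock_door), the K-axiom yields O(¬lock_door).
Premise 4 is O(¬badge_in ⊃ lock_door); contrapositively O(¬lock_door ⊃ badge_in). Since O(¬lock_door) holds, K gives O(badge_in).
So O(badge_in) holds — badge_in is obligatory. None of the other listed options is made obligatory by any chain of premises.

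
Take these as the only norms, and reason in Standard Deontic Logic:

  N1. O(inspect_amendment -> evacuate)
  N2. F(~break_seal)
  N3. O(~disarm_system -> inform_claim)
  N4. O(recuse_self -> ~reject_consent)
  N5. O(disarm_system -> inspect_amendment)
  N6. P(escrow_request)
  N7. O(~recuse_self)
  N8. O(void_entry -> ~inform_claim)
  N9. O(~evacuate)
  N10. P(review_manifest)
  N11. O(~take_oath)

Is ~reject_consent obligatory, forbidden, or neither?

Premise 4 is O(recuse_self -> ~reject_consent), but O(recuse_self) is not derivable from the premises, so it does not yield O(~reject_consent).
No premise or chain of K-axiom applications forces O(~reject_consent), and none forces O(reject_consent). So ~reject_consent is neither obligatory nor forbidden under these norms.

Neither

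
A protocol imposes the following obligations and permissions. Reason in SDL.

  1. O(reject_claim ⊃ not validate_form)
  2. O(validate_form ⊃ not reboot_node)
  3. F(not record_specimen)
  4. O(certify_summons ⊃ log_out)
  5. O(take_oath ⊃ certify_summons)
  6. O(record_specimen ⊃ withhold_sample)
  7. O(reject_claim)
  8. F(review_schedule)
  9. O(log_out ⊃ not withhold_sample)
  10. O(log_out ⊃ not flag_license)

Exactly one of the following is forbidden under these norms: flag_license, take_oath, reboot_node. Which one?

take_oath

F(not record_specimen) at premise 3 means O(record_specimen).
Applying K to premise 6 (O(record_specimen ⊃ withhold_sample)) and O(record_specimen) yields O(withhold_sample).
Premise 9, O(log_out ⊃ not withhold_sample), contraposes to O(withhold_sample ⊃ not log_out); with O(withhold_sample) we get O(not log_out).
Premise 4 is O(certify_summons ⊃ log_out); contrapositively O(not log_out ⊃ not certify_summons). Since O(not log_out) holds, K gives O(not certify_summons).
Premise 5 is O(take_oath ⊃ certify_summons); contrapositively O(not certify_summons ⊃ not take_oath). Since O(not certify_summons) holds, K gives O(not take_oath).
So O(not take_oath) holds, i.e. take_oath is forbidden. None of the other listed options is forbidden under the premises.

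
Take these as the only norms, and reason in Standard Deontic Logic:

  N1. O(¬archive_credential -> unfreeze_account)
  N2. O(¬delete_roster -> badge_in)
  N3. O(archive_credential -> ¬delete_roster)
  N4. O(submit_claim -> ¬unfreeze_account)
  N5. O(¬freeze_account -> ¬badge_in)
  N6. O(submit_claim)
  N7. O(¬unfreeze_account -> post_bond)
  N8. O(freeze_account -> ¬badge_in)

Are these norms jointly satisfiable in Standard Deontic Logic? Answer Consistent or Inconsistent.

Premises 8 and 5 are O(freeze_account -> ¬badge_in) and O(¬freeze_account -> ¬badge_in); every ideal world satisfies freeze_account or ¬freeze_account, so in either case ¬badge_in holds — hence O(¬badge_in).
Premise 2 is O(¬delete_roster -> badge_in); contrapositively O(¬badge_in -> delete_roster). Since O(¬badge_in) holds, K gives O(delete_roster).
Premise 3 is O(archive_credential -> ¬delete_roster); contrapositively O(delete_roster -> ¬archive_credential). Since O(delete_roster) holds, K gives O(¬archive_credential).
Premise 1 is O(¬archive_credential -> unfreeze_account); since O(¬archive_credential), deontic closure gives O(unfreeze_account).
Premise 4, O(submit_claim -> ¬unfreeze_account), contraposes to O(unfreeze_account -> ¬submit_claim); with O(unfreeze_account) we get O(¬submit_claim).
But premise 6 directly asserts O(submit_claim).
We now have both O(¬submit_claim) and O(submit_claim) — submit_claim is simultaneously obligatory and forbidden, violating the D-axiom.

Inconsistent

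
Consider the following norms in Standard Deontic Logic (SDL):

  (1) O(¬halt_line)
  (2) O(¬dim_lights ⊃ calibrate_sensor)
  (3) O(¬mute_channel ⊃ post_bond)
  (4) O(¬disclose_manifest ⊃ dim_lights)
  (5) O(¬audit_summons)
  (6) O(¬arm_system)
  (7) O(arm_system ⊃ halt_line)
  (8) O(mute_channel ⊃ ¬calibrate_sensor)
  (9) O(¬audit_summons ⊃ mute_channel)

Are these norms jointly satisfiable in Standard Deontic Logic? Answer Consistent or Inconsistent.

Consistent

Premise 7 is O(arm_system ⊃ halt_line), but O(arm_system) is not derivable from the premises, so it does not yield O(halt_line).
So O(halt_line) is not derivable, and the apparent clash with O(¬halt_line) does not arise.
A world satisfying every obligation exists (e.g. arm_system=false, audit_summons=false, calibrate_sensor=false, dim_lights=true, disclose_manifest=false, halt_line=false, mute_channel=true, post_bond=false); no atom is both obligatory and forbidden, so the set is consistent.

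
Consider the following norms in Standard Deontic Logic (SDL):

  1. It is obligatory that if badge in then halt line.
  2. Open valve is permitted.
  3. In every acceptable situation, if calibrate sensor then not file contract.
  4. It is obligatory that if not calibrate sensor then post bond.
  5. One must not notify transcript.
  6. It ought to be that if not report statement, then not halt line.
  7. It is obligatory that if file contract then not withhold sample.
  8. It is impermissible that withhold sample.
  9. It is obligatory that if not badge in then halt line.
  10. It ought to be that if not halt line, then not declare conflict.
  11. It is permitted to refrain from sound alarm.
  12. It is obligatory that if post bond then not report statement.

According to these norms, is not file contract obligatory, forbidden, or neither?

Obligatory

Premises 1 and 9 are O(badge_in → halt_line) and O(¬badge_in → halt_line); every ideal world satisfies badge_in or ¬badge_in, so in either case halt_line holds — hence O(halt_line).
The contrapositive of premise 6 (O(¬report_statement → ¬halt_line)) is O(halt_line → report_statement), and O(halt_line) is already established, so O(report_statement).
Premise 12 is O(post_bond → ¬report_statement); contrapositively O(report_statement → ¬post_bond). Since O(report_statement) holds, K gives O(¬post_bond).
Premise 4 is O(¬calibrate_sensor → post_bond); contrapositively O(¬post_bond → calibrate_sensor). Since O(¬post_bond) holds, K gives O(calibrate_sensor).
Applying K to premise 3 (O(calibrate_sensor → ¬file_contract)) and O(calibrate_sensor) yields O(¬file_contract).
Premises 2, 5, 7, 8, 10, 11 do not contribute to this derivation.
Hence ¬file_contract is obligatory.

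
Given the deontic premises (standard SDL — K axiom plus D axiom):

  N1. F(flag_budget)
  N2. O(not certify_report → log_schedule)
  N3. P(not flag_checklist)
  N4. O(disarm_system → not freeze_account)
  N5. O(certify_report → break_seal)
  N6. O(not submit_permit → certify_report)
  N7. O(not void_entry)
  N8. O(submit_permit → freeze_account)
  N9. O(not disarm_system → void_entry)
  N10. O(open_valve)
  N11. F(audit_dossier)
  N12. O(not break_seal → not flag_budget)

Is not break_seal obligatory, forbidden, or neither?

Forbidden

From premise 7 we have O(not void_entry).
Premise 9 is O(not disarm_system → void_entry); contrapositively O(not void_entry → disarm_system). Since O(not void_entry) holds, K gives O(disarm_system).
Premise 4 is O(disarm_system → not freeze_account); since O(disarm_system), deontic closure gives O(not freeze_account).
The contrapositive of premise 8 (O(submit_permit → freeze_account)) is O(not freeze_account → not submit_permit), and O(not freeze_account) is already established, so O(not submit_permit).
With premise 6, O(not submit_permit → certify_report), the K-axiom yields O(certify_report).
Premise 5 is O(certify_report → break_seal); since O(certify_report), deontic closure gives O(break_seal).
Premises 1, 2, 3, 10, 11, 12 do not contribute to this derivation.
Thus O(break_seal), which is F(not break_seal): not break_seal is forbidden.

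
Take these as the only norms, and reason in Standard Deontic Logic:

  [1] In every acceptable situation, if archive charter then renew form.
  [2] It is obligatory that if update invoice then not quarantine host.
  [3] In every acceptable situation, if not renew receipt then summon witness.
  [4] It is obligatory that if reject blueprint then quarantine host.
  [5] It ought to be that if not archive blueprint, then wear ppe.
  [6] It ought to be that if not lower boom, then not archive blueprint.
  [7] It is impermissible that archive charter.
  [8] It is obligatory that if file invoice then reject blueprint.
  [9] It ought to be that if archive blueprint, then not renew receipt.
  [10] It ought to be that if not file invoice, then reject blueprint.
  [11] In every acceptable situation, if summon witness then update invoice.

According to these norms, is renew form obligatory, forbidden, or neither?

Neither

Premise 1 is O(archive_charter → renew_form), but O(archive_charter) is not derivable from the premises, so it does not yield O(renew_form).
No premise or chain of K-axiom applications forces O(renew_form), and none forces O(¬renew_form). So renew_form is neither obligatory nor forbidden under these norms.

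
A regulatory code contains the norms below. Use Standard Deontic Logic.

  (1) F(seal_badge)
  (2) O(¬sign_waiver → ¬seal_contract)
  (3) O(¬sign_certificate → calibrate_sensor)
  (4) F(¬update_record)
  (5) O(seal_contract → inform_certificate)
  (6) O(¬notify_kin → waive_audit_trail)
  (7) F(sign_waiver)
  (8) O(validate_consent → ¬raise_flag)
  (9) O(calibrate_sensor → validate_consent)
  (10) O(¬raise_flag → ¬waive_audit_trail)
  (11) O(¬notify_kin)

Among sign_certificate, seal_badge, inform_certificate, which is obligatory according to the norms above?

From premise 11 we have O(¬notify_kin).
With premise 6, O(¬notify_kin → waive_audit_trail), the K-axiom yields O(waive_audit_trail).
Premise 10, O(¬raise_flag → ¬waive_audit_trail), contraposes to O(waive_audit_trail → raise_flag); with O(waive_audit_trail) we get O(raise_flag).
Premise 8, O(validate_consent → ¬raise_flag), contraposes to O(raise_flag → ¬validate_consent); with O(raise_flag) we get O(¬validate_consent).
Premise 9 is O(calibrate_sensor → validate_consent); contrapositively O(¬validate_consent → ¬calibrate_sensor). Since O(¬validate_consent) holds, K gives O(¬calibrate_sensor).
Premise 3, O(¬sign_certificate → calibrate_sensor), contraposes to O(¬calibrate_sensor → sign_certificate); with O(¬calibrate_sensor) we get O(sign_certificate).
So O(sign_certificate) holds — sign_certificate is obligatory. None of the other listed options is made obligatory by any chain of premises.

sign_certificate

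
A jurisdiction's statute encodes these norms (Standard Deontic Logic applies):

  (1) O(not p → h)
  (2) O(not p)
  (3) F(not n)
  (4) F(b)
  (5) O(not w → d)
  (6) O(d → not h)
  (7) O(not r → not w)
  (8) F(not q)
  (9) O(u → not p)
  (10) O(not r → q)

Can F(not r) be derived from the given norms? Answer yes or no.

Yes

Premise 2 gives O(not p).
Premise 1 is O(not p → h); since O(not p), deontic closure gives O(h).
The contrapositive of premise 6 (O(d → not h)) is O(h → not d), and O(h) is already established, so O(not d).
Premise 5 is O(not w → d); contrapositively O(not d → w). Since O(not d) holds, K gives O(w).
Premise 7, O(not r → not w), contraposes to O(w → r); with O(w) we get O(r).
Premises 3, 4, 8, 9, 10 do not contribute to this derivation.
So O(r) holds, i.e. F(not r). The claim follows.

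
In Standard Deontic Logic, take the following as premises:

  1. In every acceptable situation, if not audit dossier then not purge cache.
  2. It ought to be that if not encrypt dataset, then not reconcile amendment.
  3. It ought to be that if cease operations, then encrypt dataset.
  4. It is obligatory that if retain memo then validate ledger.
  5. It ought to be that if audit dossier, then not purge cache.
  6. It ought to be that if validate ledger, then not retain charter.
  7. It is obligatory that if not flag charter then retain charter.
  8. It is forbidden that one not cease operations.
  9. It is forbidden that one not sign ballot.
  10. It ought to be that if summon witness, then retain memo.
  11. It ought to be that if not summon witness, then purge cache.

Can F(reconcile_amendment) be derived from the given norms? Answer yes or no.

Premise 2 is O(¬encrypt_dataset → ¬reconcile_amendment), but O(¬encrypt_dataset) is not derivable from the premises, so it does not yield O(¬reconcile_amendment).
No other premise forces O(¬reconcile_amendment). An ideal world satisfying every premise can still have reconcile_amendment true, so F(reconcile_amendment) is not derivable.

No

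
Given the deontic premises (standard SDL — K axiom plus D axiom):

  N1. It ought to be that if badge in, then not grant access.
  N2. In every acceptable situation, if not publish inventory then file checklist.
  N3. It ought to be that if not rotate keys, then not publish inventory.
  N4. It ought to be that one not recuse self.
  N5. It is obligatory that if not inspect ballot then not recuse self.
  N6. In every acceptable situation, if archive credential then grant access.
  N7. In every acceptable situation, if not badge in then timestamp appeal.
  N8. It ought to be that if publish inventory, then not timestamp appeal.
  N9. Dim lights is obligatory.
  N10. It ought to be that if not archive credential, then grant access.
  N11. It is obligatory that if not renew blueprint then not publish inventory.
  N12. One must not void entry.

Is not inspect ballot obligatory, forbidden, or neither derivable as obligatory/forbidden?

Neither

Premise 5 is O(¬inspect_ballot → ¬recuse_self); even if O(¬recuse_self) held, inferring O(¬inspect_ballot) would be affirming the consequent — invalid.
No premise or chain of K-axiom applications forces O(¬inspect_ballot), and none forces O(inspect_ballot). So ¬inspect_ballot is neither obligatory nor forbidden under these norms.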